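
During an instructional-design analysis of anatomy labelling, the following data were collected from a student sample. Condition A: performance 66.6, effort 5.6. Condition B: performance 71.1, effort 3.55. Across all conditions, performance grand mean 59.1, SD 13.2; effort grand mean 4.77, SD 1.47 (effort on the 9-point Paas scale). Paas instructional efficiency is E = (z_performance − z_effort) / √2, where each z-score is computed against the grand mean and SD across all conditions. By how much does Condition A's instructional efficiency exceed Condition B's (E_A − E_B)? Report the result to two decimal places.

Condition A: z_P = (66.6 − 59.1)/13.2 = 0.5682; z_E = (5.6 − 4.77)/1.47 = 0.5646; E_A = (0.5682 − 0.5646)/√2 = 0.0025.
Condition B: z_P = (71.1 − 59.1)/13.2 = 0.9091; z_E = (3.55 − 4.77)/1.47 = -0.8299; E_B = (0.9091 − (-0.8299))/√2 = 1.2297.
E_A − E_B = 0.0025 − 1.2297 = -1.2272 ≈ -1.23.

-1.23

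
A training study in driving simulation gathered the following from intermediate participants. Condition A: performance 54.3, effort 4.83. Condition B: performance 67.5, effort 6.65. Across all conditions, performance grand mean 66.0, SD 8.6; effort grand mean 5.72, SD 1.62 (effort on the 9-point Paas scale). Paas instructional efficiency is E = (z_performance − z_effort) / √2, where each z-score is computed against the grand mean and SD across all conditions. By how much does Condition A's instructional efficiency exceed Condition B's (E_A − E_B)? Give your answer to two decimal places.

Condition A: z_P = (54.3 − 66.0)/8.6 = -1.3605; z_E = (4.83 − 5.72)/1.62 = -0.5494; E_A = (-1.3605 − (-0.5494))/√2 = -0.5735.
Condition B: z_P = (67.5 − 66.0)/8.6 = 0.1744; z_E = (6.65 − 5.72)/1.62 = 0.5741; E_B = (0.1744 − 0.5741)/√2 = -0.2826.
E_A − E_B = -0.5735 − (-0.2826) = -0.2909 ≈ -0.29.

-0.29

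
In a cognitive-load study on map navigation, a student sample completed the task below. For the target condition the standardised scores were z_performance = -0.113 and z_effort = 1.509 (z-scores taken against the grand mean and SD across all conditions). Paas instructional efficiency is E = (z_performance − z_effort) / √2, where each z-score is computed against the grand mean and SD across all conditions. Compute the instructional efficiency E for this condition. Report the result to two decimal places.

z_P − z_E = -0.113 − 1.509 = -1.6220.
E = -1.6220 / √2 = -1.6220 / 1.41421 = -1.1469 ≈ -1.15.

-1.15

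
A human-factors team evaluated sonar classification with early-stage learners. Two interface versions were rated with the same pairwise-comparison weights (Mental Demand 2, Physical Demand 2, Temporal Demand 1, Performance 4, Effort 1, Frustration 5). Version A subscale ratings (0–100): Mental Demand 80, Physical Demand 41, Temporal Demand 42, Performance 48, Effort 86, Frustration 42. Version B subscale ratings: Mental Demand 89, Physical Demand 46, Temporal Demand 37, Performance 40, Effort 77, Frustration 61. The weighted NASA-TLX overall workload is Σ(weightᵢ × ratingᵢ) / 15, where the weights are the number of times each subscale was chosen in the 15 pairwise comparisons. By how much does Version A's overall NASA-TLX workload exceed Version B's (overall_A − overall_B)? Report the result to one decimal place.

Version A weighted sum = 2·80 + 2·41 + 1·42 + 4·48 + 1·86 + 5·42 = 160 + 82 + 42 + 192 + 86 + 210 = 772; overall_A = 772/15 = 51.4667.
Version B weighted sum = 2·89 + 2·46 + 1·37 + 4·40 + 1·77 + 5·61 = 178 + 92 + 37 + 160 + 77 + 305 = 849; overall_B = 849/15 = 56.6000.
Difference = 51.4667 − 56.6000 = -5.1333 ≈ -5.1.

-5.1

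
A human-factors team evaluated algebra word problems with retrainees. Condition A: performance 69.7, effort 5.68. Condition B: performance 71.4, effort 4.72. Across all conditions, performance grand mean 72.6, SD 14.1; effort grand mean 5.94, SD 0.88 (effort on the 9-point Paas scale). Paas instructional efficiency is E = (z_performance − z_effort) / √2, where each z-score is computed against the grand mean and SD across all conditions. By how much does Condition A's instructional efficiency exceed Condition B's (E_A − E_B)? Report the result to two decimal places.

Condition A: z_P = (69.7 − 72.6)/14.1 = -0.2057; z_E = (5.68 − 5.94)/0.88 = -0.2955; E_A = (-0.2057 − (-0.2955))/√2 = 0.0635.
Condition B: z_P = (71.4 − 72.6)/14.1 = -0.0851; z_E = (4.72 − 5.94)/0.88 = -1.3864; E_B = (-0.0851 − (-1.3864))/√2 = 0.9202.
E_A − E_B = 0.0635 − 0.9202 = -0.8567 ≈ -0.86.

-0.86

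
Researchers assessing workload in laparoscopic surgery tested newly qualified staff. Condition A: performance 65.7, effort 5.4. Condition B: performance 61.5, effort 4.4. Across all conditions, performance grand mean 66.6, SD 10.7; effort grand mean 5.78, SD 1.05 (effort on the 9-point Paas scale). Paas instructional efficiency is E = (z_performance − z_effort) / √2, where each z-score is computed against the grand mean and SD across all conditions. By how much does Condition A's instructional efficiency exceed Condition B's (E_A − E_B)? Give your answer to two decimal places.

-0.40

Condition A: z_P = (65.7 − 66.6)/10.7 = -0.0841; z_E = (5.4 − 5.78)/1.05 = -0.3619; E_A = (-0.0841 − (-0.3619))/√2 = 0.1964.
Condition B: z_P = (61.5 − 66.6)/10.7 = -0.4766; z_E = (4.4 − 5.78)/1.05 = -1.3143; E_B = (-0.4766 − (-1.3143))/√2 = 0.5923.
E_A − E_B = 0.1964 − 0.5923 = -0.3959 ≈ -0.40.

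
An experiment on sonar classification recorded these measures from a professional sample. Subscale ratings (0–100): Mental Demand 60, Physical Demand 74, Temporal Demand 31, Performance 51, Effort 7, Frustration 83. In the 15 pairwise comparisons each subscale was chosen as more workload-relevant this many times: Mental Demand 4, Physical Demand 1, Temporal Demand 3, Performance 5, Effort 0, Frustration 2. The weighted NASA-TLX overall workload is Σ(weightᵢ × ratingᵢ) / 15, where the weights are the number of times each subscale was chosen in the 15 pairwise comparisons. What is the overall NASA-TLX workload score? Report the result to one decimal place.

55.2

The tallies are the weights (they sum to 15).
Weighted sum = 4·60 + 1·74 + 3·31 + 5·51 + 0·7 + 2·83
            = 240 + 74 + 93 + 255 + 0 + 166 = 828.
Overall workload = 828 / 15 = 55.2000 ≈ 55.2.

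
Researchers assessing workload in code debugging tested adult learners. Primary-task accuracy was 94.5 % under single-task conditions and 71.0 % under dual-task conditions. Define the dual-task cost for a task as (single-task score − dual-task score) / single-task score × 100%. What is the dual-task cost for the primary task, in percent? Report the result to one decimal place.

24.9

Cost = (94.5 − 71.0) / 94.5 × 100%
     = 23.5000 / 94.5 × 100% = 24.8677%.
≈ 24.9%.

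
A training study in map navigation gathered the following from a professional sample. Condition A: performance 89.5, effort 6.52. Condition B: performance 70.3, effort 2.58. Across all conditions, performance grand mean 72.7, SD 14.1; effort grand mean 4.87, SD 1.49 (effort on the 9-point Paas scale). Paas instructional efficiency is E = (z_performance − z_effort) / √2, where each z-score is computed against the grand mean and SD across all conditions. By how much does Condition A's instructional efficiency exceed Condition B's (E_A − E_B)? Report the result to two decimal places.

-0.91

Condition A: z_P = (89.5 − 72.7)/14.1 = 1.1915; z_E = (6.52 − 4.87)/1.49 = 1.1074; E_A = (1.1915 − 1.1074)/√2 = 0.0595.
Condition B: z_P = (70.3 − 72.7)/14.1 = -0.1702; z_E = (2.58 − 4.87)/1.49 = -1.5369; E_B = (-0.1702 − (-1.5369))/√2 = 0.9664.
E_A − E_B = 0.0595 − 0.9664 = -0.9069 ≈ -0.91.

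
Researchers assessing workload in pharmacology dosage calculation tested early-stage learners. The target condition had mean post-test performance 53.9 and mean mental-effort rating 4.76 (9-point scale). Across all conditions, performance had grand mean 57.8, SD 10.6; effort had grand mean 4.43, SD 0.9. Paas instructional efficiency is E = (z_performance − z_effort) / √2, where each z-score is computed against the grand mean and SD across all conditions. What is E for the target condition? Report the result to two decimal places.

z_performance = (53.9 − 57.8) / 10.6 = -3.9000 / 10.6 = -0.3679.
z_effort = (4.76 − 4.43) / 0.9 = 0.3300 / 0.9 = 0.3667.
z_P − z_E = -0.3679 − 0.3667 = -0.7346.
E = -0.7346 / √2 = -0.7346 / 1.41421 = -0.5194 ≈ -0.52.

-0.52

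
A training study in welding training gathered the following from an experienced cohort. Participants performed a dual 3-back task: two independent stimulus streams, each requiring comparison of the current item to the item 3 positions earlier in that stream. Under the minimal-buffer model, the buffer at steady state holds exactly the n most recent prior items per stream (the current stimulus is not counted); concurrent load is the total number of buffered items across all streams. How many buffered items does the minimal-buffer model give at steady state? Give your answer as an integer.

Each stream's buffer holds its 3 most recent prior items.
Two independent streams: 2 × 3 = 6 buffered items at steady state.

6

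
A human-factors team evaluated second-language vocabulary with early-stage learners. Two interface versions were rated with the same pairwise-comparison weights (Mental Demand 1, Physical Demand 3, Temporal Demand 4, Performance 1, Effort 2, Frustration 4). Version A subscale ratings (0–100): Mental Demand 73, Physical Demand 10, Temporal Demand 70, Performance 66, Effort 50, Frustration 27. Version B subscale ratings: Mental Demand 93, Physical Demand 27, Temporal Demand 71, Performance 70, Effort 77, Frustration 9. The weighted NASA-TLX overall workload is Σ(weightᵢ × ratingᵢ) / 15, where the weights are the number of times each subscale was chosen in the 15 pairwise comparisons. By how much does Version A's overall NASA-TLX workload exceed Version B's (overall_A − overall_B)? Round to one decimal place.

-4.1

Version A weighted sum = 1·73 + 3·10 + 4·70 + 1·66 + 2·50 + 4·27 = 73 + 30 + 280 + 66 + 100 + 108 = 657; overall_A = 657/15 = 43.8000.
Version B weighted sum = 1·93 + 3·27 + 4·71 + 1·70 + 2·77 + 4·9 = 93 + 81 + 284 + 70 + 154 + 36 = 718; overall_B = 718/15 = 47.8667.
Difference = 43.8000 − 47.8667 = -4.0667 ≈ -4.1.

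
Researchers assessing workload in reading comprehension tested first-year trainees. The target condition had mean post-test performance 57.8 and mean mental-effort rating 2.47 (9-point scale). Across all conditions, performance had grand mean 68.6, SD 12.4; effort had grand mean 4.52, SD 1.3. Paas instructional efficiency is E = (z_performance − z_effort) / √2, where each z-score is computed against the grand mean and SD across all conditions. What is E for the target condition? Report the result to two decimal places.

0.50

z_performance = (57.8 − 68.6) / 12.4 = -10.8000 / 12.4 = -0.8710.
z_effort = (2.47 − 4.52) / 1.3 = -2.0500 / 1.3 = -1.5769.
z_P − z_E = -0.8710 − (-1.5769) = 0.7059.
E = 0.7059 / √2 = 0.7059 / 1.41421 = 0.4991 ≈ 0.50.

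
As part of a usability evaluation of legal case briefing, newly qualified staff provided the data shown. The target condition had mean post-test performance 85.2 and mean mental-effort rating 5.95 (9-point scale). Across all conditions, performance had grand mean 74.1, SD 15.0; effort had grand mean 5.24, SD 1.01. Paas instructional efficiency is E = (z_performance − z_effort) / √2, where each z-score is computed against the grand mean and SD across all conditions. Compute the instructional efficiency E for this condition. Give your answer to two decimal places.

z_performance = (85.2 − 74.1) / 15.0 = 11.1000 / 15.0 = 0.7400.
z_effort = (5.95 − 5.24) / 1.01 = 0.7100 / 1.01 = 0.7030.
z_P − z_E = 0.7400 − 0.7030 = 0.0370.
E = 0.0370 / √2 = 0.0370 / 1.41421 = 0.0262 ≈ 0.03.

0.03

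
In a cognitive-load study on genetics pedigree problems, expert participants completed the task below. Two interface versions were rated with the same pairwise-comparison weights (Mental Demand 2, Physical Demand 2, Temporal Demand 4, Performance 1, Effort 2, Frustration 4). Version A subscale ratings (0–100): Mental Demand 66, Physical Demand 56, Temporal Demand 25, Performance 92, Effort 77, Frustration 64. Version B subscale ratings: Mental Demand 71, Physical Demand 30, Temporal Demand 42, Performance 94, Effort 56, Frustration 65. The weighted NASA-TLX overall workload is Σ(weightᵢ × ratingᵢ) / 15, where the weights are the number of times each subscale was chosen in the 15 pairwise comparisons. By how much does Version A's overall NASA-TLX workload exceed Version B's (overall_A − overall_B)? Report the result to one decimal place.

Version A weighted sum = 2·66 + 2·56 + 4·25 + 1·92 + 2·77 + 4·64 = 132 + 112 + 100 + 92 + 154 + 256 = 846; overall_A = 846/15 = 56.4000.
Version B weighted sum = 2·71 + 2·30 + 4·42 + 1·94 + 2·56 + 4·65 = 142 + 60 + 168 + 94 + 112 + 260 = 836; overall_B = 836/15 = 55.7333.
Difference = 56.4000 − 55.7333 = 0.6667 ≈ 0.7.

0.7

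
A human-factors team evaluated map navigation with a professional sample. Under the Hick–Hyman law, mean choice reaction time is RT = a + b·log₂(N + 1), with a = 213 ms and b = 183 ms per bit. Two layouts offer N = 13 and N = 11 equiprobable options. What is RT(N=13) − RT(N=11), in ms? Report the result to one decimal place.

40.7

RT(13) = 213 + 183·log₂(14) = 213 + 183·3.8074 = 909.7542 ms.
RT(11) = 213 + 183·log₂(12) = 213 + 183·3.5850 = 869.0550 ms.
Difference = 909.7542 − 869.0550 = 40.6992 ≈ 40.7 ms.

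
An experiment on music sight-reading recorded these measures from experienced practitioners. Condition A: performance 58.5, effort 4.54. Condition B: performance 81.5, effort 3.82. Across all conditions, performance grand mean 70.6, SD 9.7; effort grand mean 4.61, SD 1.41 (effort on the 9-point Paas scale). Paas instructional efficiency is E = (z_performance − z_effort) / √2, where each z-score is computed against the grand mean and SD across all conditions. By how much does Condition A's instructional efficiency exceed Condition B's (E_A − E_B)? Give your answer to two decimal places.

Condition A: z_P = (58.5 − 70.6)/9.7 = -1.2474; z_E = (4.54 − 4.61)/1.41 = -0.0496; E_A = (-1.2474 − (-0.0496))/√2 = -0.8470.
Condition B: z_P = (81.5 − 70.6)/9.7 = 1.1237; z_E = (3.82 − 4.61)/1.41 = -0.5603; E_B = (1.1237 − (-0.5603))/√2 = 1.1908.
E_A − E_B = -0.8470 − 1.1908 = -2.0378 ≈ -2.04.

-2.04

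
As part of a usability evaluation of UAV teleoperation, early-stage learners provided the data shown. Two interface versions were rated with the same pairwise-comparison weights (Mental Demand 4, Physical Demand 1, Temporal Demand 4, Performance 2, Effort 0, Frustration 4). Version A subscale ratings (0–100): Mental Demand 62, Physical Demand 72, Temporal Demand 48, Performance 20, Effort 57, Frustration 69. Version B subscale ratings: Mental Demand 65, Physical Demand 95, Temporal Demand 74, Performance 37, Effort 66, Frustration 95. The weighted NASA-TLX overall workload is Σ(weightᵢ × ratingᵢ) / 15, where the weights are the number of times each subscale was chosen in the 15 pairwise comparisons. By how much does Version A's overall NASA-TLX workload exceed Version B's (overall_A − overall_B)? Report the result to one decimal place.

-18.5

Version A weighted sum = 4·62 + 1·72 + 4·48 + 2·20 + 0·57 + 4·69 = 248 + 72 + 192 + 40 + 0 + 276 = 828; overall_A = 828/15 = 55.2000.
Version B weighted sum = 4·65 + 1·95 + 4·74 + 2·37 + 0·66 + 4·95 = 260 + 95 + 296 + 74 + 0 + 380 = 1105; overall_B = 1105/15 = 73.6667.
Difference = 55.2000 − 73.6667 = -18.4667 ≈ -18.5.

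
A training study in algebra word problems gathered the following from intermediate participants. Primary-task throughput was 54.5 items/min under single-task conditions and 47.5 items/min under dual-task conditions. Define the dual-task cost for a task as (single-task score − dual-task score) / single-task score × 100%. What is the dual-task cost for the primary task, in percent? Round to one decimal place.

12.8

Cost = (54.5 − 47.5) / 54.5 × 100%
     = 7.0000 / 54.5 × 100% = 12.8440%.
≈ 12.8%.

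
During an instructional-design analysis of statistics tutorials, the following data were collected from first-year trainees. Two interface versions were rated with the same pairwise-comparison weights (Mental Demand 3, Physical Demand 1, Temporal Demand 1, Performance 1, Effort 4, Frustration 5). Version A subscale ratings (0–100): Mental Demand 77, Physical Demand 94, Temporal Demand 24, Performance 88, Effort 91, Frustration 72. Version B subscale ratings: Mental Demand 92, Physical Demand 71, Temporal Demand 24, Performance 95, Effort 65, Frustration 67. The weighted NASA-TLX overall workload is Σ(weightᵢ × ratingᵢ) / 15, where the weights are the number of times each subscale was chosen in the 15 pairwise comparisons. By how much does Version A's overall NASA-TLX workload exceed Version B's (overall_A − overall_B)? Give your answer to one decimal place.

Version A weighted sum = 3·77 + 1·94 + 1·24 + 1·88 + 4·91 + 5·72 = 231 + 94 + 24 + 88 + 364 + 360 = 1161; overall_A = 1161/15 = 77.4000.
Version B weighted sum = 3·92 + 1·71 + 1·24 + 1·95 + 4·65 + 5·67 = 276 + 71 + 24 + 95 + 260 + 335 = 1061; overall_B = 1061/15 = 70.7333.
Difference = 77.4000 − 70.7333 = 6.6667 ≈ 6.7.

6.7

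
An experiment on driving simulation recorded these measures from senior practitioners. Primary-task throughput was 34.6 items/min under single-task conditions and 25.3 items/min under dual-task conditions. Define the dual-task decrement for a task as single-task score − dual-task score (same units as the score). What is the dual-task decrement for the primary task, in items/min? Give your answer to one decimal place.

9.3

Decrement = 34.6 − 25.3 = 9.3000 items/min ≈ 9.3 items/min.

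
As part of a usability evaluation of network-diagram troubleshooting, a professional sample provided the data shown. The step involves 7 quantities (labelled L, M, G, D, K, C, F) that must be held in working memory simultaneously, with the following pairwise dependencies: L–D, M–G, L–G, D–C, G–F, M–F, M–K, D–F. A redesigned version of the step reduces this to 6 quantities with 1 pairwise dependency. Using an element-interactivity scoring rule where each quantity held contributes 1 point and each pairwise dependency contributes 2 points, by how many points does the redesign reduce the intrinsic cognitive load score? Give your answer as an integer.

Original: 7 × 1 + 8 × 2 = 7 + 16 = 23.
Redesigned: 6 × 1 + 1 × 2 = 6 + 2 = 8.
Reduction = 23 − 8 = 15.

15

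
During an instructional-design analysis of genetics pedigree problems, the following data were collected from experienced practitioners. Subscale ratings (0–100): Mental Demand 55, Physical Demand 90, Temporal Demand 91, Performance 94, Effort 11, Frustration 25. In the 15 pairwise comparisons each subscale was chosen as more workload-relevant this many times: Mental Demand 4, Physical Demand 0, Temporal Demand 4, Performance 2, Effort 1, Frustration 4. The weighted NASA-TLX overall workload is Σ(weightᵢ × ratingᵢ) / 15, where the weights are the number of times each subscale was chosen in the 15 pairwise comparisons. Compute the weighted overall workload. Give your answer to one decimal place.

58.9

The tallies are the weights (they sum to 15).
Weighted sum = 4·55 + 0·90 + 4·91 + 2·94 + 1·11 + 4·25
            = 220 + 0 + 364 + 188 + 11 + 100 = 883.
Overall workload = 883 / 15 = 58.8667 ≈ 58.9.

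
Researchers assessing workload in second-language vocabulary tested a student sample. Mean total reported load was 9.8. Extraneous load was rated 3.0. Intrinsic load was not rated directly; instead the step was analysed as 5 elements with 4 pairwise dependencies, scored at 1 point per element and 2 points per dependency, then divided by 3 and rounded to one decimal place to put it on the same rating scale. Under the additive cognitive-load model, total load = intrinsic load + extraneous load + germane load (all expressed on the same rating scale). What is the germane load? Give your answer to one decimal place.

Intrinsic (element-interactivity): (5 × 1 + 4 × 2) / 3 = 13 / 3 = 4.3333 → 4.3.
germane load = total − intrinsic − extraneous
             = 9.8 − 4.3 − 3.0 = 2.5.

2.5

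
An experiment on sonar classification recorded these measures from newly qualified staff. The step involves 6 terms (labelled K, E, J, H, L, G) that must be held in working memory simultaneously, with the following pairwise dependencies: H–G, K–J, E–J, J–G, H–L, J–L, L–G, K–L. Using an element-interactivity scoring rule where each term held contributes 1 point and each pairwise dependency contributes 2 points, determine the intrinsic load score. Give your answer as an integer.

Count of terms held simultaneously: 6.
Count of pairwise dependencies listed: 8.
Element contribution: 6 × 1 = 6.
Interaction contribution: 8 × 2 = 16.
Intrinsic load = 6 + 16 = 22.

22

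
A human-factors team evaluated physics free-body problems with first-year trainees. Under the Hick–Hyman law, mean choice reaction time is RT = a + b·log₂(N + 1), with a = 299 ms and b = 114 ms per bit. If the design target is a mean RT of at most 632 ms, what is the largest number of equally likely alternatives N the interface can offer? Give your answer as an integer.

Set 299 + 114·log₂(N + 1) ≤ 632.
log₂(N + 1) ≤ (632 − 299) / 114 = 2.9211.
N + 1 ≤ 2^2.9211 = 7.5742.
N ≤ 6.5742, so the largest integer N is 6.

6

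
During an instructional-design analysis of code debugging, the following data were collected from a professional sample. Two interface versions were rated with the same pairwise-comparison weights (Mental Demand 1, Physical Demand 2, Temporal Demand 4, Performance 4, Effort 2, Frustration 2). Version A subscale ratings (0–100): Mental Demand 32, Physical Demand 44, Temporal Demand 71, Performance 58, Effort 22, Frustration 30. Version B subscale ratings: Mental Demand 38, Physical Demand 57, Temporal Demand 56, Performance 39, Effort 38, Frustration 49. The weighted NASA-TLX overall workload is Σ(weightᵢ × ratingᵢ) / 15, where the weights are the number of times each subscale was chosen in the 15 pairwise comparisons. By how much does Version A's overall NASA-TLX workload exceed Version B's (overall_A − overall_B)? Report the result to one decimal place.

Version A weighted sum = 1·32 + 2·44 + 4·71 + 4·58 + 2·22 + 2·30 = 32 + 88 + 284 + 232 + 44 + 60 = 740; overall_A = 740/15 = 49.3333.
Version B weighted sum = 1·38 + 2·57 + 4·56 + 4·39 + 2·38 + 2·49 = 38 + 114 + 224 + 156 + 76 + 98 = 706; overall_B = 706/15 = 47.0667.
Difference = 49.3333 − 47.0667 = 2.2666 ≈ 2.3.

2.3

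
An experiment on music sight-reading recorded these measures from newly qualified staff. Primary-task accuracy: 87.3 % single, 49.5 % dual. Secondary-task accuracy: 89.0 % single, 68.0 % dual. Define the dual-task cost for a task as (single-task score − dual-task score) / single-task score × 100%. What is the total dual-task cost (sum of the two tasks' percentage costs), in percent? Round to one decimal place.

Primary cost = (87.3 − 49.5) / 87.3 × 100% = 43.2990%.
Secondary cost = (89.0 − 68.0) / 89.0 × 100% = 23.5955%.
Total = 43.2990% + 23.5955% = 66.8945% ≈ 66.9%.

66.9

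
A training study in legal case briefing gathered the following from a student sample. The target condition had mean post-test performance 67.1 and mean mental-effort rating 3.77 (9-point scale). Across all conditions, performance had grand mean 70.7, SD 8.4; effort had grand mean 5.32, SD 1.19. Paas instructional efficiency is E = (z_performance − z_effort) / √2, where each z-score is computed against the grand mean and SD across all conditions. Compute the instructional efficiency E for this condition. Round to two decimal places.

0.62

z_performance = (67.1 − 70.7) / 8.4 = -3.6000 / 8.4 = -0.4286.
z_effort = (3.77 − 5.32) / 1.19 = -1.5500 / 1.19 = -1.3025.
z_P − z_E = -0.4286 − (-1.3025) = 0.8739.
E = 0.8739 / √2 = 0.8739 / 1.41421 = 0.6179 ≈ 0.62.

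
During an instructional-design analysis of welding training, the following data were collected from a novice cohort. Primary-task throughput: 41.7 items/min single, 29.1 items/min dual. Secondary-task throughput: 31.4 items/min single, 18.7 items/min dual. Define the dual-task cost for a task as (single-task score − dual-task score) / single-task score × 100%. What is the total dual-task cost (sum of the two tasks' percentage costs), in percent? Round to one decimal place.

70.7

Primary cost = (41.7 − 29.1) / 41.7 × 100% = 30.2158%.
Secondary cost = (31.4 − 18.7) / 31.4 × 100% = 40.4459%.
Total = 30.2158% + 40.4459% = 70.6617% ≈ 70.7%.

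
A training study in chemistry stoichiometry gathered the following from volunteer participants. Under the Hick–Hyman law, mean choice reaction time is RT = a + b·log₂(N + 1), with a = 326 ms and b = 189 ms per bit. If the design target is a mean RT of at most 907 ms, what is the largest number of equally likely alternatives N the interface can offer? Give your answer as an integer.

7

Set 326 + 189·log₂(N + 1) ≤ 907.
log₂(N + 1) ≤ (907 − 326) / 189 = 3.0741.
N + 1 ≤ 2^3.0741 = 8.4216.
N ≤ 7.4216, so the largest integer N is 7.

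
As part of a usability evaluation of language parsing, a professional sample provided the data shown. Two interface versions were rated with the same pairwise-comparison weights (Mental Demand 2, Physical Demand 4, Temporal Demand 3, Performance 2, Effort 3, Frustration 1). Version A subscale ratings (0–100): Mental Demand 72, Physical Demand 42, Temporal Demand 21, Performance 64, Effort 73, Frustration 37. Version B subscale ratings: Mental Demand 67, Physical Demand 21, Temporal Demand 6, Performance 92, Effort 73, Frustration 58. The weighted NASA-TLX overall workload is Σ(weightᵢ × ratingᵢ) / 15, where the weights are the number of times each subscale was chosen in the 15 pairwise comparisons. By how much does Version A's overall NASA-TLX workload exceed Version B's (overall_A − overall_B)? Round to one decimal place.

4.1

Version A weighted sum = 2·72 + 4·42 + 3·21 + 2·64 + 3·73 + 1·37 = 144 + 168 + 63 + 128 + 219 + 37 = 759; overall_A = 759/15 = 50.6000.
Version B weighted sum = 2·67 + 4·21 + 3·6 + 2·92 + 3·73 + 1·58 = 134 + 84 + 18 + 184 + 219 + 58 = 697; overall_B = 697/15 = 46.4667.
Difference = 50.6000 − 46.4667 = 4.1333 ≈ 4.1.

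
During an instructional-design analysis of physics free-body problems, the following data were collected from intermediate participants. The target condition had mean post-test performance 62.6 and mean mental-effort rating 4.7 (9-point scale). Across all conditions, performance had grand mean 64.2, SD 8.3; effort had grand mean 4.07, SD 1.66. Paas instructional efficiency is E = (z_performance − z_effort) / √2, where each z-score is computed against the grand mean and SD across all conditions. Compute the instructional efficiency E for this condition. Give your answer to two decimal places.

z_performance = (62.6 − 64.2) / 8.3 = -1.6000 / 8.3 = -0.1928.
z_effort = (4.7 − 4.07) / 1.66 = 0.6300 / 1.66 = 0.3795.
z_P − z_E = -0.1928 − 0.3795 = -0.5723.
E = -0.5723 / √2 = -0.5723 / 1.41421 = -0.4047 ≈ -0.40.

-0.40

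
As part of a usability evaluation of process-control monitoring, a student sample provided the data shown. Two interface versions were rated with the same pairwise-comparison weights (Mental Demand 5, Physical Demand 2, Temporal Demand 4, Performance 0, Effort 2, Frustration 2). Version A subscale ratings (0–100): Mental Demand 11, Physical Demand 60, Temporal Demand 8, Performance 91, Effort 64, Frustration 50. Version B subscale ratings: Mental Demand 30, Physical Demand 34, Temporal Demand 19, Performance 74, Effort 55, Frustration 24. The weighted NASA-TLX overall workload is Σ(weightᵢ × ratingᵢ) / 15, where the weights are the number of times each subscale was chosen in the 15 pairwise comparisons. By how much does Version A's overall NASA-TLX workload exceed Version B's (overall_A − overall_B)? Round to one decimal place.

Version A weighted sum = 5·11 + 2·60 + 4·8 + 0·91 + 2·64 + 2·50 = 55 + 120 + 32 + 0 + 128 + 100 = 435; overall_A = 435/15 = 29.0000.
Version B weighted sum = 5·30 + 2·34 + 4·19 + 0·74 + 2·55 + 2·24 = 150 + 68 + 76 + 0 + 110 + 48 = 452; overall_B = 452/15 = 30.1333.
Difference = 29.0000 − 30.1333 = -1.1333 ≈ -1.1.

-1.1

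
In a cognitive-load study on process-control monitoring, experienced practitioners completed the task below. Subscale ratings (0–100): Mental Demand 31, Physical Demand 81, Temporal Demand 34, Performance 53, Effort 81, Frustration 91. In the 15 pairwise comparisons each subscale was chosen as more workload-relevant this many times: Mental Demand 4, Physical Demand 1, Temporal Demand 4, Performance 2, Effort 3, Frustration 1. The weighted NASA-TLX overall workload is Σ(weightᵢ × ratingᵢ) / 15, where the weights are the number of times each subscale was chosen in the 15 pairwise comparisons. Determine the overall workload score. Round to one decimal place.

52.1

The tallies are the weights (they sum to 15).
Weighted sum = 4·31 + 1·81 + 4·34 + 2·53 + 3·81 + 1·91
            = 124 + 81 + 136 + 106 + 243 + 91 = 781.
Overall workload = 781 / 15 = 52.0667 ≈ 52.1.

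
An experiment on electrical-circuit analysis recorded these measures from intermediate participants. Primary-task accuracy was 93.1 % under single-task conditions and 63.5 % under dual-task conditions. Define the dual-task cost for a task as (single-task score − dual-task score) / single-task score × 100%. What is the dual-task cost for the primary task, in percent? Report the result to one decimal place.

Cost = (93.1 − 63.5) / 93.1 × 100%
     = 29.6000 / 93.1 × 100% = 31.7938%.
≈ 31.8%.

31.8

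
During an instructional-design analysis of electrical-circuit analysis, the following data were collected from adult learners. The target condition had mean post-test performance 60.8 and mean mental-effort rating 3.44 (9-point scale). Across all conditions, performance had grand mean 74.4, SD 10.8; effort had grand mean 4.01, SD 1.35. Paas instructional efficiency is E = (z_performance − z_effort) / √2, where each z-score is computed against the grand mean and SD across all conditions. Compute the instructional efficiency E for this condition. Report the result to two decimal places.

-0.59

z_performance = (60.8 − 74.4) / 10.8 = -13.6000 / 10.8 = -1.2593.
z_effort = (3.44 − 4.01) / 1.35 = -0.5700 / 1.35 = -0.4222.
z_P − z_E = -1.2593 − (-0.4222) = -0.8371.
E = -0.8371 / √2 = -0.8371 / 1.41421 = -0.5919 ≈ -0.59.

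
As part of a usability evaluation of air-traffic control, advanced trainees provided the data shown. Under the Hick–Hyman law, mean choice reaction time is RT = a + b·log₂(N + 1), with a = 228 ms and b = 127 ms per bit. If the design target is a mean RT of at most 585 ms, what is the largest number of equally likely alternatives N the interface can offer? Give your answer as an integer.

6

Set 228 + 127·log₂(N + 1) ≤ 585.
log₂(N + 1) ≤ (585 − 228) / 127 = 2.8110.
N + 1 ≤ 2^2.8110 = 7.0177.
N ≤ 6.0177, so the largest integer N is 6.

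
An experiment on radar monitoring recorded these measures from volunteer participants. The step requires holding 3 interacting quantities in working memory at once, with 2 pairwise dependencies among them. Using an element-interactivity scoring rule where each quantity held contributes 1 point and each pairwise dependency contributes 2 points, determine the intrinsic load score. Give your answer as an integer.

Element contribution: 3 × 1 = 3.
Interaction contribution: 2 × 2 = 4.
Intrinsic load = 3 + 4 = 7.

7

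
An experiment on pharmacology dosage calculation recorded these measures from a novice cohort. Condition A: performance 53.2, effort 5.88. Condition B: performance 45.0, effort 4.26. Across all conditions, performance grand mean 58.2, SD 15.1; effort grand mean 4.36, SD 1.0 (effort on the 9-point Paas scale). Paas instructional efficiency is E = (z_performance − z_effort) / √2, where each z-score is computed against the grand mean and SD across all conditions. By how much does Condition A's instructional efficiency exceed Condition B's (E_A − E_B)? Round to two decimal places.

-0.76

Condition A: z_P = (53.2 − 58.2)/15.1 = -0.3311; z_E = (5.88 − 4.36)/1.0 = 1.5200; E_A = (-0.3311 − 1.5200)/√2 = -1.3089.
Condition B: z_P = (45.0 − 58.2)/15.1 = -0.8742; z_E = (4.26 − 4.36)/1.0 = -0.1000; E_B = (-0.8742 − (-0.1000))/√2 = -0.5474.
E_A − E_B = -1.3089 − (-0.5474) = -0.7615 ≈ -0.76.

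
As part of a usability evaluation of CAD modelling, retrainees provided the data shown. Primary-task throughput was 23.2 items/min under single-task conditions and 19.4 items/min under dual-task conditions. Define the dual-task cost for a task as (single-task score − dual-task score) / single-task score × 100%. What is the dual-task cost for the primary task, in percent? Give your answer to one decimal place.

Cost = (23.2 − 19.4) / 23.2 × 100%
     = 3.8000 / 23.2 × 100% = 16.3793%.
≈ 16.4%.

16.4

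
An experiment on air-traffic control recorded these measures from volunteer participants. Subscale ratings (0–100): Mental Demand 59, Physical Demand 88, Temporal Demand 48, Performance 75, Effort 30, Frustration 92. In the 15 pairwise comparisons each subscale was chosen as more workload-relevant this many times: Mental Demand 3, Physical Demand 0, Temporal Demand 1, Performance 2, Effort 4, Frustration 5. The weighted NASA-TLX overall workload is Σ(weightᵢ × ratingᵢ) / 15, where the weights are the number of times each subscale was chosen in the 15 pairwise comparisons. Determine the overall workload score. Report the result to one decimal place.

The tallies are the weights (they sum to 15).
Weighted sum = 3·59 + 0·88 + 1·48 + 2·75 + 4·30 + 5·92
            = 177 + 0 + 48 + 150 + 120 + 460 = 955.
Overall workload = 955 / 15 = 63.6667 ≈ 63.7.

63.7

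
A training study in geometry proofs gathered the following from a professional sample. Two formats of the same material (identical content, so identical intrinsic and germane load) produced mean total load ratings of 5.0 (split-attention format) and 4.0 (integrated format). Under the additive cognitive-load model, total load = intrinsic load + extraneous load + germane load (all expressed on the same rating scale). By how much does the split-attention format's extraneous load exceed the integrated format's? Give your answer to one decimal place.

Intrinsic and germane load are equal across formats, so the difference in total load equals the difference in extraneous load.
Extraneous-load difference = 5.0 − 4.0 = 1.0.

1.0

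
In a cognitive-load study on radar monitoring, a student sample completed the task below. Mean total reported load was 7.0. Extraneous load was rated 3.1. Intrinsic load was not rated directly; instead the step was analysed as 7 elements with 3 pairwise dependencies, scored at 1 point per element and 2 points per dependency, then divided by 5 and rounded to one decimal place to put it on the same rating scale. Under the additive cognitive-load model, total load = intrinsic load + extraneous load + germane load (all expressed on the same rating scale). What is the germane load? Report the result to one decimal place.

Intrinsic (element-interactivity): (7 × 1 + 3 × 2) / 5 = 13 / 5 = 2.6000 → 2.6.
germane load = total − intrinsic − extraneous
             = 7.0 − 2.6 − 3.1 = 1.3.

1.3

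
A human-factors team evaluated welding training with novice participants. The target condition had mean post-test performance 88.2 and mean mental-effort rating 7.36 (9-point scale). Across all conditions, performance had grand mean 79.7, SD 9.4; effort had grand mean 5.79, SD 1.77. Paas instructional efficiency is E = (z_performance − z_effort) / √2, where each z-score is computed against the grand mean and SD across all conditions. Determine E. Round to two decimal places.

z_performance = (88.2 − 79.7) / 9.4 = 8.5000 / 9.4 = 0.9043.
z_effort = (7.36 − 5.79) / 1.77 = 1.5700 / 1.77 = 0.8870.
z_P − z_E = 0.9043 − 0.8870 = 0.0173.
E = 0.0173 / √2 = 0.0173 / 1.41421 = 0.0122 ≈ 0.01.

0.01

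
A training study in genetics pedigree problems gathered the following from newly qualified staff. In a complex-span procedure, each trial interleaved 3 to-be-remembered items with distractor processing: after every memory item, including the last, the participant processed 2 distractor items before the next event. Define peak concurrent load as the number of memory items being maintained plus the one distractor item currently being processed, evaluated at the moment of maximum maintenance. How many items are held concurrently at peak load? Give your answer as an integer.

4

Maintenance is greatest during the distractor(s) after memory item 3: all 3 memory items are being held.
One distractor item is concurrently being processed.
Peak concurrent load = 3 + 1 = 4 items.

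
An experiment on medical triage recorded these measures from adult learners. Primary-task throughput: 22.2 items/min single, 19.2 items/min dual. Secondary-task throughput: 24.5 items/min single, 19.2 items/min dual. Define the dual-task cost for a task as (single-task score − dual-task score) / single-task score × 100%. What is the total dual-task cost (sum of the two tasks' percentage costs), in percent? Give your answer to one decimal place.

Primary cost = (22.2 − 19.2) / 22.2 × 100% = 13.5135%.
Secondary cost = (24.5 − 19.2) / 24.5 × 100% = 21.6327%.
Total = 13.5135% + 21.6327% = 35.1462% ≈ 35.1%.

35.1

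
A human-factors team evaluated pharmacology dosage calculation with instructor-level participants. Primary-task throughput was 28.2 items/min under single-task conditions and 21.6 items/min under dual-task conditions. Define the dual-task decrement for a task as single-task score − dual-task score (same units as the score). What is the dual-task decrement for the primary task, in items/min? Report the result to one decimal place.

6.6

Decrement = 28.2 − 21.6 = 6.6000 items/min ≈ 6.6 items/min.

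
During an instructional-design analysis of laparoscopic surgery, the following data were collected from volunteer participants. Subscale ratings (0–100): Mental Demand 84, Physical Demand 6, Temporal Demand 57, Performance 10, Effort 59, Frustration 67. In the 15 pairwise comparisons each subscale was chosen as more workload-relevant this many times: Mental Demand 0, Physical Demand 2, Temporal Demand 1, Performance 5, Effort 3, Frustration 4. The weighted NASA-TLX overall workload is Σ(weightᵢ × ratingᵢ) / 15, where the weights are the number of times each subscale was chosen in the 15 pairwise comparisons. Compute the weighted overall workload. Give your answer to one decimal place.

37.6

The tallies are the weights (they sum to 15).
Weighted sum = 0·84 + 2·6 + 1·57 + 5·10 + 3·59 + 4·67
            = 0 + 12 + 57 + 50 + 177 + 268 = 564.
Overall workload = 564 / 15 = 37.6000 ≈ 37.6.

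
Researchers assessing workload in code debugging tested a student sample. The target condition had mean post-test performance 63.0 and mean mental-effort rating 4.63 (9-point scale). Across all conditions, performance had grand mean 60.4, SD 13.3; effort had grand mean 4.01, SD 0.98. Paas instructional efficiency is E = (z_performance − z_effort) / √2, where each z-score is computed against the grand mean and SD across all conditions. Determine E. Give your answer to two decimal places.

z_performance = (63.0 − 60.4) / 13.3 = 2.6000 / 13.3 = 0.1955.
z_effort = (4.63 − 4.01) / 0.98 = 0.6200 / 0.98 = 0.6327.
z_P − z_E = 0.1955 − 0.6327 = -0.4372.
E = -0.4372 / √2 = -0.4372 / 1.41421 = -0.3091 ≈ -0.31.

-0.31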